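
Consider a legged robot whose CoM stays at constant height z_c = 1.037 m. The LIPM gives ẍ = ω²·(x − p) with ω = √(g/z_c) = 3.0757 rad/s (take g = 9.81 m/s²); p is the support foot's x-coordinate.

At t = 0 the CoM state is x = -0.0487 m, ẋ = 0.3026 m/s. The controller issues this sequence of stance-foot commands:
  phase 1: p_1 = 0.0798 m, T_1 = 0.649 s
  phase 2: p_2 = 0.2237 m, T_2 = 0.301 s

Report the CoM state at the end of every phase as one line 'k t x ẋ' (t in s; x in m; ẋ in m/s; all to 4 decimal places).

phase 1: p=0.0798, T=0.649, ωT=1.996129, cosh=3.748185, sinh=3.612325; start (x,ẋ)=(-0.048700, 0.302600) → end (x,ẋ)=(-0.046446, -0.293489)
phase 2: p=0.2237, T=0.301, ωT=0.925786, cosh=1.460035, sinh=1.063815; start (x,ẋ)=(-0.046446, -0.293489) → end (x,ẋ)=(-0.272235, -1.312417)

1 0.6490 -0.0464 -0.2935
2 0.9500 -0.2722 -1.3124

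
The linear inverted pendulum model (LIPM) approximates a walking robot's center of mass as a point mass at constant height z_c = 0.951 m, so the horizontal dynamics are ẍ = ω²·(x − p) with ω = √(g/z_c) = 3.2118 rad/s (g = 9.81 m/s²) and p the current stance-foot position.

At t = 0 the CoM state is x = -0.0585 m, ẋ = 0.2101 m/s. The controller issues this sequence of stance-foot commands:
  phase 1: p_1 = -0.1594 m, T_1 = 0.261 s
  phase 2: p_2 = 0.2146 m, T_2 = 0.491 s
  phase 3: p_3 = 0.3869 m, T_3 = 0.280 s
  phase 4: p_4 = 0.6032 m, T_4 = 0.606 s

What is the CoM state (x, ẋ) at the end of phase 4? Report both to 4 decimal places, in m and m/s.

x = -1.2187, ẋ = -5.7065

phase 1: p=-0.1594, T=0.261, ωT=0.838280, cosh=1.372420, sinh=0.939966; start (x,ẋ)=(-0.058500, 0.210100) → end (x,ẋ)=(0.040565, 0.592961)
phase 2: p=0.2146, T=0.491, ωT=1.576994, cosh=2.523489, sinh=2.316894; start (x,ẋ)=(0.040565, 0.592961) → end (x,ẋ)=(0.203168, 0.201266)
phase 3: p=0.3869, T=0.280, ωT=0.899304, cosh=1.432372, sinh=1.025520; start (x,ẋ)=(0.203168, 0.201266) → end (x,ẋ)=(0.187992, -0.316880)
phase 4: p=0.6032, T=0.606, ωT=1.946351, cosh=3.572940, sinh=3.430146; start (x,ẋ)=(0.187992, -0.316880) → end (x,ẋ)=(-1.218736, -5.706517)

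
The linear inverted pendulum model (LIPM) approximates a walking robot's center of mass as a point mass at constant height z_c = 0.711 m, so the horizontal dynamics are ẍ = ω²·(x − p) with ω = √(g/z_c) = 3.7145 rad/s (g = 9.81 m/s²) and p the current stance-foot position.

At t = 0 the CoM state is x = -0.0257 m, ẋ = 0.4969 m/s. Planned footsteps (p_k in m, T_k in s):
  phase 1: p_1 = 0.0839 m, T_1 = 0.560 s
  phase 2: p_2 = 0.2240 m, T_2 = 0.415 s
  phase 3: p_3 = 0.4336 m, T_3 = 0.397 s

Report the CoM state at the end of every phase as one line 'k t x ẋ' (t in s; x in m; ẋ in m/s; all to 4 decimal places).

phase 1: p=0.0839, T=0.560, ωT=2.080120, cosh=4.065172, sinh=3.940257; start (x,ẋ)=(-0.025700, 0.496900) → end (x,ẋ)=(0.165457, 0.415869)
phase 2: p=0.2240, T=0.415, ωT=1.541517, cosh=2.442865, sinh=2.228809; start (x,ẋ)=(0.165457, 0.415869) → end (x,ẋ)=(0.330522, 0.531243)
phase 3: p=0.4336, T=0.397, ωT=1.474657, cosh=2.299196, sinh=2.070339; start (x,ẋ)=(0.330522, 0.531243) → end (x,ẋ)=(0.492700, 0.428733)

1 0.5600 0.1655 0.4159
2 0.9750 0.3305 0.5312
3 1.3720 0.4927 0.4287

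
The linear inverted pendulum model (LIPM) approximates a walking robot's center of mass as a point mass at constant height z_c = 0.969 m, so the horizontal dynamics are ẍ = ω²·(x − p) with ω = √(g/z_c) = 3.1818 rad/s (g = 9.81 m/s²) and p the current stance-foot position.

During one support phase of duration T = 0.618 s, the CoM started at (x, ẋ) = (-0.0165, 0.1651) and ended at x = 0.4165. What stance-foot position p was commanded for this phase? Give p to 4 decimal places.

p = -0.1116

ωT = 3.1818·0.618 = 1.966352; cosh(ωT) = 3.642267, sinh(ωT) = 3.502301
x(T) = p + (x₀−p)·cosh(ωT) + (ẋ₀/ω)·sinh(ωT) ⇒ p·(1 − cosh) = x(T) − x₀·cosh − (ẋ₀/ω)·sinh
numerator   = 0.4165 − (-0.0165)·3.642267 − (0.1651/3.1818)·3.502301 = 0.294867
denominator = 1 − 3.642267 = -2.642267
p = 0.294867 / -2.642267 = -0.1116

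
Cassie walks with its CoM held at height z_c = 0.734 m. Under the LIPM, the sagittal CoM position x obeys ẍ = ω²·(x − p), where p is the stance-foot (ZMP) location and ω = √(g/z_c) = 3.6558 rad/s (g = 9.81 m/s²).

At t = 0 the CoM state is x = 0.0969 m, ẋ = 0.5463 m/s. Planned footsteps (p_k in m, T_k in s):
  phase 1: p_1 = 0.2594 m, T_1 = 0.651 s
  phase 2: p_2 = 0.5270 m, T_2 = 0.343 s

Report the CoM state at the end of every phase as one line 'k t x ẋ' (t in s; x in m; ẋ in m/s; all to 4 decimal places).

phase 1: p=0.2594, T=0.651, ωT=2.379926, cosh=5.448329, sinh=5.355772; start (x,ẋ)=(0.096900, 0.546300) → end (x,ẋ)=(0.174380, -0.205268)
phase 2: p=0.5270, T=0.343, ωT=1.253939, cosh=1.894749, sinh=1.609371; start (x,ẋ)=(0.174380, -0.205268) → end (x,ẋ)=(-0.231491, -2.463586)

1 0.6510 0.1744 -0.2053
2 0.9940 -0.2315 -2.4636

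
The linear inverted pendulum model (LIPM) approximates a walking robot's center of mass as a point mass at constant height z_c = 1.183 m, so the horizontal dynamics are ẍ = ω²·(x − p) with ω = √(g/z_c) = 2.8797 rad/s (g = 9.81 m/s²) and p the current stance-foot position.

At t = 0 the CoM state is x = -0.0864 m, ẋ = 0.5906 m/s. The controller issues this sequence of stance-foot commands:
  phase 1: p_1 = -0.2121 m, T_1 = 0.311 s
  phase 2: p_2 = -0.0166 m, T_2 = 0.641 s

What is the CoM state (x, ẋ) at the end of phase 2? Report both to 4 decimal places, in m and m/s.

x = 1.9115, ẋ = 5.6561

phase 1: p=-0.2121, T=0.311, ωT=0.895587, cosh=1.428570, sinh=1.020202; start (x,ẋ)=(-0.086400, 0.590600) → end (x,ẋ)=(0.176705, 1.213004)
phase 2: p=-0.0166, T=0.641, ωT=1.845888, cosh=3.245802, sinh=3.087917; start (x,ẋ)=(0.176705, 1.213004) → end (x,ẋ)=(1.911542, 5.656097)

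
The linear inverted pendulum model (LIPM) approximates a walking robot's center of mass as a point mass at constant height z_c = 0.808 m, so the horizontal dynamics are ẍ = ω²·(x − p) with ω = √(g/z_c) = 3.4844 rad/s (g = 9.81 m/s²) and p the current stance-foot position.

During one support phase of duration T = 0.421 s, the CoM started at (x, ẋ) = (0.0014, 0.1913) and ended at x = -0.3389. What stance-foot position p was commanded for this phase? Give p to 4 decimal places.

p = 0.3544

ωT = 3.4844·0.421 = 1.466932; cosh(ωT) = 2.283273, sinh(ωT) = 2.052641
x(T) = p + (x₀−p)·cosh(ωT) + (ẋ₀/ω)·sinh(ωT) ⇒ p·(1 − cosh) = x(T) − x₀·cosh − (ẋ₀/ω)·sinh
numerator   = -0.3389 − (0.0014)·2.283273 − (0.1913/3.4844)·2.052641 = -0.454790
denominator = 1 − 2.283273 = -1.283273
p = -0.454790 / -1.283273 = 0.3544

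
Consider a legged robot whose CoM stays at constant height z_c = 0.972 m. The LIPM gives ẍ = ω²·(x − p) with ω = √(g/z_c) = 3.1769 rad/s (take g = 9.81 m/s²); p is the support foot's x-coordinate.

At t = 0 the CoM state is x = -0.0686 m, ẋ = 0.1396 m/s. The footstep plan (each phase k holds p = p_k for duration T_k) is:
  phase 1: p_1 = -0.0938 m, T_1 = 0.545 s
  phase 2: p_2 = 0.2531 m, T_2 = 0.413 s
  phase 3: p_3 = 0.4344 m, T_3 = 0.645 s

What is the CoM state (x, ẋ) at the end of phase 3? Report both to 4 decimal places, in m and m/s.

phase 1: p=-0.0938, T=0.545, ωT=1.731410, cosh=2.912825, sinh=2.735791; start (x,ẋ)=(-0.068600, 0.139600) → end (x,ẋ)=(0.099820, 0.625652)
phase 2: p=0.2531, T=0.413, ωT=1.312060, cosh=1.991540, sinh=1.722275; start (x,ẋ)=(0.099820, 0.625652) → end (x,ẋ)=(0.287018, 0.407339)
phase 3: p=0.4344, T=0.645, ωT=2.049100, cosh=3.944884, sinh=3.816033; start (x,ẋ)=(0.287018, 0.407339) → end (x,ẋ)=(0.342282, -0.179832)

x = 0.3423, ẋ = -0.1798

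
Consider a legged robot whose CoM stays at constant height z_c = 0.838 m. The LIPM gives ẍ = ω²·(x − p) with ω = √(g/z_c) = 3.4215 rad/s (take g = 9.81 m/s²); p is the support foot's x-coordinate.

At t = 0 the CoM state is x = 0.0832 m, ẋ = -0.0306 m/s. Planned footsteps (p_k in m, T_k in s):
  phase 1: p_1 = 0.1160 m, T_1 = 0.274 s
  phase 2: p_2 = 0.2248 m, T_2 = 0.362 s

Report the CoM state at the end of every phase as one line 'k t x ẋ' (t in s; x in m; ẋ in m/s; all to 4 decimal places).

1 0.2740 0.0580 -0.1664
2 0.6360 -0.1640 -1.2130

phase 1: p=0.1160, T=0.274, ωT=0.937491, cosh=1.472588, sinh=1.080979; start (x,ẋ)=(0.083200, -0.030600) → end (x,ẋ)=(0.058031, -0.166374)
phase 2: p=0.2248, T=0.362, ωT=1.238583, cosh=1.870257, sinh=1.580463; start (x,ẋ)=(0.058031, -0.166374) → end (x,ẋ)=(-0.163952, -1.212973)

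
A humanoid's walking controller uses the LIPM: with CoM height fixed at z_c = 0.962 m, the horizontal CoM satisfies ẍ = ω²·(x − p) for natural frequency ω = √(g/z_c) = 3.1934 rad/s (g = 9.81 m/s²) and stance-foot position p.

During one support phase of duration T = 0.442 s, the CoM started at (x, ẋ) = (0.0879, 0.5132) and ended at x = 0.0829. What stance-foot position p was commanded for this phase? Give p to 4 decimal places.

ωT = 3.1934·0.442 = 1.411483; cosh(ωT) = 2.172907, sinh(ωT) = 1.929126
x(T) = p + (x₀−p)·cosh(ωT) + (ẋ₀/ω)·sinh(ωT) ⇒ p·(1 − cosh) = x(T) − x₀·cosh − (ẋ₀/ω)·sinh
numerator   = 0.0829 − (0.0879)·2.172907 − (0.5132/3.1934)·1.929126 = -0.418122
denominator = 1 − 2.172907 = -1.172907
p = -0.418122 / -1.172907 = 0.3565

p = 0.3565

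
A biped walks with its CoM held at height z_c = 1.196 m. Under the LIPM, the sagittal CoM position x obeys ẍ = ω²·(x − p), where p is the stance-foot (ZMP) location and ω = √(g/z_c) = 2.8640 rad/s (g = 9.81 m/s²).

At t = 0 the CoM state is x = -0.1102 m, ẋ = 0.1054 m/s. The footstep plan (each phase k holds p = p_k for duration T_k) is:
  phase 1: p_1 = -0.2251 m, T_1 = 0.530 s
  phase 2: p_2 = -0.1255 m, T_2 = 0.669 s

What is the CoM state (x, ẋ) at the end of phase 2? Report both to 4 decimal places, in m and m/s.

x = 1.8814, ẋ = 5.7824

phase 1: p=-0.2251, T=0.530, ωT=1.517920, cosh=2.390946, sinh=2.171779; start (x,ẋ)=(-0.110200, 0.105400) → end (x,ẋ)=(0.129545, 0.966681)
phase 2: p=-0.1255, T=0.669, ωT=1.916016, cosh=3.470515, sinh=3.323323; start (x,ẋ)=(0.129545, 0.966681) → end (x,ẋ)=(1.881352, 5.782396)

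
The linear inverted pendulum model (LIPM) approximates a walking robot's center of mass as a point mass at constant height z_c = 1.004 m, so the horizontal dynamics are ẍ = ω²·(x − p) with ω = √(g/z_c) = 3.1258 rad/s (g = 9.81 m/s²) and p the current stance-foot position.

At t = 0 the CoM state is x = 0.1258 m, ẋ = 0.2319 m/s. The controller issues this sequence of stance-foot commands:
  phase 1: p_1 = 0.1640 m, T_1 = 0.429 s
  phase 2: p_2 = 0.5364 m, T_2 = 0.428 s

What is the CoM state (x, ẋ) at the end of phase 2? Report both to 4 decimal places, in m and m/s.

phase 1: p=0.1640, T=0.429, ωT=1.340968, cosh=2.042168, sinh=1.780575; start (x,ẋ)=(0.125800, 0.231900) → end (x,ẋ)=(0.218088, 0.260968)
phase 2: p=0.5364, T=0.428, ωT=1.337842, cosh=2.036612, sinh=1.774201; start (x,ẋ)=(0.218088, 0.260968) → end (x,ẋ)=(0.036248, -1.233801)

x = 0.0362, ẋ = -1.2338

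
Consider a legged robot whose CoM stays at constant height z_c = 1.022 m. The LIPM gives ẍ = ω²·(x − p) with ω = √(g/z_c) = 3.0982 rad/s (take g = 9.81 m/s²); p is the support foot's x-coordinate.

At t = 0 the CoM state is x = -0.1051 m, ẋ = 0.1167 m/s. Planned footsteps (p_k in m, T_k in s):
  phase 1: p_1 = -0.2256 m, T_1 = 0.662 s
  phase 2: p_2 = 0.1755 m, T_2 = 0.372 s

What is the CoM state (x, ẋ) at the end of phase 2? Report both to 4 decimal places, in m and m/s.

phase 1: p=-0.2256, T=0.662, ωT=2.051008, cosh=3.952172, sinh=3.823567; start (x,ẋ)=(-0.105100, 0.116700) → end (x,ẋ)=(0.394659, 1.888682)
phase 2: p=0.1755, T=0.372, ωT=1.152530, cosh=1.741016, sinh=1.425179; start (x,ẋ)=(0.394659, 1.888682) → end (x,ẋ)=(1.425858, 4.255920)

x = 1.4259, ẋ = 4.2559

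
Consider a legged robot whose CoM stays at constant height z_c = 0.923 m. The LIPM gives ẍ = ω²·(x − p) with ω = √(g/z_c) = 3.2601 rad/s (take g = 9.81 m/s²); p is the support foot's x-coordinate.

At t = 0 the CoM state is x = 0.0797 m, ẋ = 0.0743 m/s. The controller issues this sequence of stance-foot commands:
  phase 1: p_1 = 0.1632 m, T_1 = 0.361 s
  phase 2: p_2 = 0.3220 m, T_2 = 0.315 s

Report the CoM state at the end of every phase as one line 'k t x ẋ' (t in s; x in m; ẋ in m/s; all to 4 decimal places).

phase 1: p=0.1632, T=0.361, ωT=1.176896, cosh=1.776261, sinh=1.468027; start (x,ẋ)=(0.079700, 0.074300) → end (x,ẋ)=(0.048340, -0.267648)
phase 2: p=0.3220, T=0.315, ωT=1.026932, cosh=1.575294, sinh=1.217190; start (x,ẋ)=(0.048340, -0.267648) → end (x,ẋ)=(-0.209025, -1.507553)

1 0.3610 0.0483 -0.2676
2 0.6760 -0.2090 -1.5076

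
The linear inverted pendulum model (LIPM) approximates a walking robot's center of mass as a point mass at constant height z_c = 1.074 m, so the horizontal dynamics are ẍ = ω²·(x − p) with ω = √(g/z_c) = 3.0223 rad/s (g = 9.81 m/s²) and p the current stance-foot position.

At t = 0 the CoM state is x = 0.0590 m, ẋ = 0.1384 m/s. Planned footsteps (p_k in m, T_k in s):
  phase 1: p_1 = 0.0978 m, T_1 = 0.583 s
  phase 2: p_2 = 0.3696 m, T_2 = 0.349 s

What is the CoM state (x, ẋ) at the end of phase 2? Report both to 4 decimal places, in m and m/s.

x = -0.0120, ẋ = -0.8519

phase 1: p=0.0978, T=0.583, ωT=1.762001, cosh=2.997890, sinh=2.826189; start (x,ẋ)=(0.059000, 0.138400) → end (x,ẋ)=(0.110901, 0.083494)
phase 2: p=0.3696, T=0.349, ωT=1.054783, cosh=1.609810, sinh=1.261542; start (x,ẋ)=(0.110901, 0.083494) → end (x,ẋ)=(-0.012004, -0.851945)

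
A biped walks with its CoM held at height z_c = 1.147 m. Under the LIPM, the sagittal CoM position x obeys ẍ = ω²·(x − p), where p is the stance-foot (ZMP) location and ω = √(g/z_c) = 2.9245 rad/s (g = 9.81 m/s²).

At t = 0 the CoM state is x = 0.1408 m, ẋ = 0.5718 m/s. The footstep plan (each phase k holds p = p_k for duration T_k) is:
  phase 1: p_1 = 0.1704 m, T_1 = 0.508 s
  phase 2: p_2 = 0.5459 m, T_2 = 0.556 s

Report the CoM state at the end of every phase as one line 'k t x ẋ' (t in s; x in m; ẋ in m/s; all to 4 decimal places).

phase 1: p=0.1704, T=0.508, ωT=1.485646, cosh=2.322087, sinh=2.095731; start (x,ẋ)=(0.140800, 0.571800) → end (x,ẋ)=(0.511425, 1.146352)
phase 2: p=0.5459, T=0.556, ωT=1.626022, cosh=2.640161, sinh=2.443451; start (x,ẋ)=(0.511425, 1.146352) → end (x,ẋ)=(1.412669, 2.780199)

1 0.5080 0.5114 1.1464
2 1.0640 1.4127 2.7802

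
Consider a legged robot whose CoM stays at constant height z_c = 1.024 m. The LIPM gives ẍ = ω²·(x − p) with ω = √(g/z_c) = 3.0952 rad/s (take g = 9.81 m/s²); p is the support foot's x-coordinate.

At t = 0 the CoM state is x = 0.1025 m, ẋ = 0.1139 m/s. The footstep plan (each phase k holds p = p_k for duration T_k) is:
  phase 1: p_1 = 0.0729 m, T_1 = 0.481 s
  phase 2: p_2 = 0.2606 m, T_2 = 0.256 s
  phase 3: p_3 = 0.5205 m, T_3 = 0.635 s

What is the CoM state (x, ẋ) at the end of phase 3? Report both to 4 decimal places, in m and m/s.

x = 0.4087, ẋ = -0.1962

phase 1: p=0.0729, T=0.481, ωT=1.488791, cosh=2.328690, sinh=2.103045; start (x,ẋ)=(0.102500, 0.113900) → end (x,ẋ)=(0.219219, 0.457914)
phase 2: p=0.2606, T=0.256, ωT=0.792371, cosh=1.330699, sinh=0.877929; start (x,ẋ)=(0.219219, 0.457914) → end (x,ẋ)=(0.335418, 0.496899)
phase 3: p=0.5205, T=0.635, ωT=1.965452, cosh=3.639115, sinh=3.499023; start (x,ẋ)=(0.335418, 0.496899) → end (x,ẋ)=(0.408694, -0.196197)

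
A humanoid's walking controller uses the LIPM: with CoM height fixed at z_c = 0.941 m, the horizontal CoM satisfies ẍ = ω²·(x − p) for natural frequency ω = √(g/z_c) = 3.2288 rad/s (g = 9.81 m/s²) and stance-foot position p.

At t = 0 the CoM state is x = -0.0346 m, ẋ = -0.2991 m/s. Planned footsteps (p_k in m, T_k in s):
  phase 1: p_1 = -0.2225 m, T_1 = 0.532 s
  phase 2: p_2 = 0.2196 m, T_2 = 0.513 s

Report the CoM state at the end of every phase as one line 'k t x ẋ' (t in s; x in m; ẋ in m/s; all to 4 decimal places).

1 0.5320 0.0681 0.7756
2 1.0450 0.4146 0.8711

phase 1: p=-0.2225, T=0.532, ωT=1.717722, cosh=2.875647, sinh=2.696172; start (x,ẋ)=(-0.034600, -0.299100) → end (x,ẋ)=(0.068074, 0.775639)
phase 2: p=0.2196, T=0.513, ωT=1.656374, cosh=2.715553, sinh=2.524724; start (x,ẋ)=(0.068074, 0.775639) → end (x,ẋ)=(0.414625, 0.871075)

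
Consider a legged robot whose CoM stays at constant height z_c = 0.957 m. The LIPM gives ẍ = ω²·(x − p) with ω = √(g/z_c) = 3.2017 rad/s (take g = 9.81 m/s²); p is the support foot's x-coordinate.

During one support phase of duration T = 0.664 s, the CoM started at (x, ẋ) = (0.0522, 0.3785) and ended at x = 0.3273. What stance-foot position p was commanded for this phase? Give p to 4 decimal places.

p = 0.1178

ωT = 3.2017·0.664 = 2.125929; cosh(ωT) = 4.250000, sinh(ωT) = 4.130678
x(T) = p + (x₀−p)·cosh(ωT) + (ẋ₀/ω)·sinh(ωT) ⇒ p·(1 − cosh) = x(T) − x₀·cosh − (ẋ₀/ω)·sinh
numerator   = 0.3273 − (0.0522)·4.250000 − (0.3785/3.2017)·4.130678 = -0.382872
denominator = 1 − 4.250000 = -3.250000
p = -0.382872 / -3.250000 = 0.1178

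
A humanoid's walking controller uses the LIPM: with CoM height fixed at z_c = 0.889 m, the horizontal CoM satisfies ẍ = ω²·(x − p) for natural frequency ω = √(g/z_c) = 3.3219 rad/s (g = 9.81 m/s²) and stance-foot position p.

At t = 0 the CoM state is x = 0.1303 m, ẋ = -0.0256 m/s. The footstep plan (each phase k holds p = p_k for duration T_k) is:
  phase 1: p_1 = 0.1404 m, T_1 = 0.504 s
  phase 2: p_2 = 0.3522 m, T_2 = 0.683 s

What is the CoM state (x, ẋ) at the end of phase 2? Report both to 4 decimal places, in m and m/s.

x = -1.1419, ẋ = -4.8902

phase 1: p=0.1404, T=0.504, ωT=1.674238, cosh=2.761089, sinh=2.573638; start (x,ẋ)=(0.130300, -0.025600) → end (x,ẋ)=(0.092679, -0.157032)
phase 2: p=0.3522, T=0.683, ωT=2.268858, cosh=4.885890, sinh=4.782460; start (x,ẋ)=(0.092679, -0.157032) → end (x,ẋ)=(-1.141865, -4.890209)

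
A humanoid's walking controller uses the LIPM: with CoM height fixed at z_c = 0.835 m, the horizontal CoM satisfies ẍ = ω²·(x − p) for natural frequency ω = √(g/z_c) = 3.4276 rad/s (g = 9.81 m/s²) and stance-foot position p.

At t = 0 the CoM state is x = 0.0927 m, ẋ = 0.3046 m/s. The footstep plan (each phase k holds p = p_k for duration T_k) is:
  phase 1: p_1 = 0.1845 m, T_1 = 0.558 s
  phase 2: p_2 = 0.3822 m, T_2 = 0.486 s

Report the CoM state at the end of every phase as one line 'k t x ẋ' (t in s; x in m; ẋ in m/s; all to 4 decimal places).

1 0.5580 0.1612 0.0117
2 1.0440 -0.2145 -1.8997

phase 1: p=0.1845, T=0.558, ωT=1.912601, cosh=3.459185, sinh=3.311490; start (x,ẋ)=(0.092700, 0.304600) → end (x,ẋ)=(0.161228, 0.011695)
phase 2: p=0.3822, T=0.486, ωT=1.665814, cosh=2.739506, sinh=2.550469; start (x,ẋ)=(0.161228, 0.011695) → end (x,ẋ)=(-0.214450, -1.899691)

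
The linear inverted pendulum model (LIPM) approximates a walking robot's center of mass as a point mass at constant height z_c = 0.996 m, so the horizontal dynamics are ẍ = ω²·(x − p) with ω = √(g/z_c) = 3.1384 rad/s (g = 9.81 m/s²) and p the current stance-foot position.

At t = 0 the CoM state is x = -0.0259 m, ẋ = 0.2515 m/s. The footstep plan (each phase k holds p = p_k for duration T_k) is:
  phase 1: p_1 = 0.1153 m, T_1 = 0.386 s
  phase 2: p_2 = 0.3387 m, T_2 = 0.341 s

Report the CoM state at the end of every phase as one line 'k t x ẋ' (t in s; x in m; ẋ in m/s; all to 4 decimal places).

phase 1: p=0.1153, T=0.386, ωT=1.211422, cosh=1.828016, sinh=1.530242; start (x,ẋ)=(-0.025900, 0.251500) → end (x,ẋ)=(-0.020188, -0.218369)
phase 2: p=0.3387, T=0.341, ωT=1.070194, cosh=1.629444, sinh=1.286502; start (x,ẋ)=(-0.020188, -0.218369) → end (x,ẋ)=(-0.335602, -1.804850)

1 0.3860 -0.0202 -0.2184
2 0.7270 -0.3356 -1.8049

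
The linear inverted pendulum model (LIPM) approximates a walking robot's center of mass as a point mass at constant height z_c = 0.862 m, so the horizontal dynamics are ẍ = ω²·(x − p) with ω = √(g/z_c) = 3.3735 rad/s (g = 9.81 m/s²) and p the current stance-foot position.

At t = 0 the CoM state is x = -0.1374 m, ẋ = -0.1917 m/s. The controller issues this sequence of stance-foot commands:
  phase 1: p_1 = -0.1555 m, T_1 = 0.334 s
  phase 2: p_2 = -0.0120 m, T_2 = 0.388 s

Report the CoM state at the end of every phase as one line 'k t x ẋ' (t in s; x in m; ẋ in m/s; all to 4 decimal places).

phase 1: p=-0.1555, T=0.334, ωT=1.126749, cosh=1.704847, sinh=1.380762; start (x,ẋ)=(-0.137400, -0.191700) → end (x,ẋ)=(-0.203104, -0.242509)
phase 2: p=-0.0120, T=0.388, ωT=1.308918, cosh=1.986139, sinh=1.716027; start (x,ẋ)=(-0.203104, -0.242509) → end (x,ẋ)=(-0.514919, -1.587964)

1 0.3340 -0.2031 -0.2425
2 0.7220 -0.5149 -1.5880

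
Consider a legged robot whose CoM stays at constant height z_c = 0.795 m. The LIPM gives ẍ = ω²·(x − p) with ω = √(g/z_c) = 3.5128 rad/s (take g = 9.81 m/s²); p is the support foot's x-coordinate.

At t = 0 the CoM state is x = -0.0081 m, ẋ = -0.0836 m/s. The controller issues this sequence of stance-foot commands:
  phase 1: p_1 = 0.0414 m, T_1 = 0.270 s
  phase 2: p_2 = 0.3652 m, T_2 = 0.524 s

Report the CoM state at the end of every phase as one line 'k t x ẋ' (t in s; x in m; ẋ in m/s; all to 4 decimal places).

phase 1: p=0.0414, T=0.270, ωT=0.948456, cosh=1.484530, sinh=1.097191; start (x,ẋ)=(-0.008100, -0.083600) → end (x,ẋ)=(-0.058196, -0.314890)
phase 2: p=0.3652, T=0.524, ωT=1.840707, cosh=3.229849, sinh=3.071144; start (x,ẋ)=(-0.058196, -0.314890) → end (x,ẋ)=(-1.277605, -5.584776)

1 0.2700 -0.0582 -0.3149
2 0.7940 -1.2776 -5.5848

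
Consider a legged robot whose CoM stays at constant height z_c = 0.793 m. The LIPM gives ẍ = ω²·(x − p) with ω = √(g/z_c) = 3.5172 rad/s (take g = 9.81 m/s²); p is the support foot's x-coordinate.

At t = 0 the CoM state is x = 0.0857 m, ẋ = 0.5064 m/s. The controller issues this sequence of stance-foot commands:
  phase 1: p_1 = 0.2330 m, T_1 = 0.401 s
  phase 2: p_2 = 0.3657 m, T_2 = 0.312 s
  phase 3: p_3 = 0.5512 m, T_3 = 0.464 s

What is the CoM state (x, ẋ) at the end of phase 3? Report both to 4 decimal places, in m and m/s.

x = -1.0689, ẋ = -5.5237

phase 1: p=0.2330, T=0.401, ωT=1.410397, cosh=2.170814, sinh=1.926768; start (x,ẋ)=(0.085700, 0.506400) → end (x,ẋ)=(0.190652, 0.101074)
phase 2: p=0.3657, T=0.312, ωT=1.097366, cosh=1.665007, sinh=1.331258; start (x,ẋ)=(0.190652, 0.101074) → end (x,ẋ)=(0.112499, -0.651341)
phase 3: p=0.5512, T=0.464, ωT=1.631981, cosh=2.654768, sinh=2.459226; start (x,ẋ)=(0.112499, -0.651341) → end (x,ẋ)=(-1.068866, -5.523740)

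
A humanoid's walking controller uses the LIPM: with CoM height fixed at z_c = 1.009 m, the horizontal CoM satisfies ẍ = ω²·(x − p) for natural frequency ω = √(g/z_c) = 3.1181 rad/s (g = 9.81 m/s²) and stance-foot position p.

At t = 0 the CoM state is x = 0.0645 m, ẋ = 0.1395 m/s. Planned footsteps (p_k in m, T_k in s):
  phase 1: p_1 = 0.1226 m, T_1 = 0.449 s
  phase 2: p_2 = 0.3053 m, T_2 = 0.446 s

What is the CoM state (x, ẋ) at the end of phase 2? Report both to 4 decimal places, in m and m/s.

phase 1: p=0.1226, T=0.449, ωT=1.400027, cosh=2.150950, sinh=1.904359; start (x,ẋ)=(0.064500, 0.139500) → end (x,ẋ)=(0.082829, -0.044939)
phase 2: p=0.3053, T=0.446, ωT=1.390673, cosh=2.133230, sinh=1.884322; start (x,ẋ)=(0.082829, -0.044939) → end (x,ẋ)=(-0.196440, -1.402998)

x = -0.1964, ẋ = -1.4030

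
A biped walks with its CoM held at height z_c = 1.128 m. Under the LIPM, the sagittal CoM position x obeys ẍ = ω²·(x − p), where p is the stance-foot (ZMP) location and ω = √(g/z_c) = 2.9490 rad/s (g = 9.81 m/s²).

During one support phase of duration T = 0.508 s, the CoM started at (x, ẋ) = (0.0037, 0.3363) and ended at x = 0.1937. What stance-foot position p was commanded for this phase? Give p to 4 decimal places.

p = 0.0425

ωT = 2.9490·0.508 = 1.498092; cosh(ωT) = 2.348351, sinh(ωT) = 2.124795
x(T) = p + (x₀−p)·cosh(ωT) + (ẋ₀/ω)·sinh(ωT) ⇒ p·(1 − cosh) = x(T) − x₀·cosh − (ẋ₀/ω)·sinh
numerator   = 0.1937 − (0.0037)·2.348351 − (0.3363/2.9490)·2.124795 = -0.057298
denominator = 1 − 2.348351 = -1.348351
p = -0.057298 / -1.348351 = 0.0425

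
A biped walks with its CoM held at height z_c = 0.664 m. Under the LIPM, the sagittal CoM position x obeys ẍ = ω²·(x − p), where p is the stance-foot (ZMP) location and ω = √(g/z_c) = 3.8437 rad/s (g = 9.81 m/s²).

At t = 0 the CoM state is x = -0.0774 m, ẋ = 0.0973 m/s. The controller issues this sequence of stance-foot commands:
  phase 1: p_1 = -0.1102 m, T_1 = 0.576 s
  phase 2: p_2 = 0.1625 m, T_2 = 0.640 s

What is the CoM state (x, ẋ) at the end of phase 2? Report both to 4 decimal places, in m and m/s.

x = 1.6675, ẋ = 5.8742

phase 1: p=-0.1102, T=0.576, ωT=2.213971, cosh=4.630627, sinh=4.521361; start (x,ẋ)=(-0.077400, 0.097300) → end (x,ẋ)=(0.156139, 1.020583)
phase 2: p=0.1625, T=0.640, ωT=2.459968, cosh=5.894937, sinh=5.809500; start (x,ẋ)=(0.156139, 1.020583) → end (x,ẋ)=(1.667547, 5.874233)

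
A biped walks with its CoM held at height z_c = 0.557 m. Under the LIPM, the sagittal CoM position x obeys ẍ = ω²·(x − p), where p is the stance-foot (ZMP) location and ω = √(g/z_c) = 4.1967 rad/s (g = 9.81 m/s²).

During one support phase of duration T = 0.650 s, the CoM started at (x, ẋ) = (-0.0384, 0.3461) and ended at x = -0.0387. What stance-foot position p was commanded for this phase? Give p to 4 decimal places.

p = 0.0556

ωT = 4.1967·0.650 = 2.727855; cosh(ωT) = 7.682696, sinh(ωT) = 7.617337
x(T) = p + (x₀−p)·cosh(ωT) + (ẋ₀/ω)·sinh(ωT) ⇒ p·(1 − cosh) = x(T) − x₀·cosh − (ẋ₀/ω)·sinh
numerator   = -0.0387 − (-0.0384)·7.682696 − (0.3461/4.1967)·7.617337 = -0.371883
denominator = 1 − 7.682696 = -6.682696
p = -0.371883 / -6.682696 = 0.0556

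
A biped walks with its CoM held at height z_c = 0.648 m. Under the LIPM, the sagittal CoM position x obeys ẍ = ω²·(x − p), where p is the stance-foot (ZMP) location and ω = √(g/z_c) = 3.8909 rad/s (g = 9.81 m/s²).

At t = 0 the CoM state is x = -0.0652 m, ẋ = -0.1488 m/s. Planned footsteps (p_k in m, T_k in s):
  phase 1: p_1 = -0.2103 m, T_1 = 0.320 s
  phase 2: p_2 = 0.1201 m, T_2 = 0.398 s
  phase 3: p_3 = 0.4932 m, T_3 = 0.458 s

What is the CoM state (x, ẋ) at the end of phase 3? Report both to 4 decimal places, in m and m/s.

phase 1: p=-0.2103, T=0.320, ωT=1.245088, cosh=1.880578, sinh=1.592662; start (x,ẋ)=(-0.065200, -0.148800) → end (x,ẋ)=(0.001664, 0.619339)
phase 2: p=0.1201, T=0.398, ωT=1.548578, cosh=2.458663, sinh=2.246113; start (x,ẋ)=(0.001664, 0.619339) → end (x,ẋ)=(0.186432, 0.487682)
phase 3: p=0.4932, T=0.458, ωT=1.782032, cosh=3.055108, sinh=2.886812; start (x,ẋ)=(0.186432, 0.487682) → end (x,ẋ)=(-0.082178, -1.955784)

x = -0.0822, ẋ = -1.9558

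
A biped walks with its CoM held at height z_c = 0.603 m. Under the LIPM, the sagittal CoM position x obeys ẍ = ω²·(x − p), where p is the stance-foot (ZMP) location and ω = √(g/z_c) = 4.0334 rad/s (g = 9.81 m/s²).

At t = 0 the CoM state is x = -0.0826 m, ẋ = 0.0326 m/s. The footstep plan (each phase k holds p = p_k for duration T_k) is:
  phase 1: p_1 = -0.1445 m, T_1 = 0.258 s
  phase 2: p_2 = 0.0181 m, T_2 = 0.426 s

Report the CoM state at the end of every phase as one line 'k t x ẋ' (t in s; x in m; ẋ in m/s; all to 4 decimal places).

1 0.2580 -0.0359 0.3612
2 0.6840 0.1042 0.4513

phase 1: p=-0.1445, T=0.258, ωT=1.040617, cosh=1.592100, sinh=1.238864; start (x,ẋ)=(-0.082600, 0.032600) → end (x,ẋ)=(-0.035936, 0.361206)
phase 2: p=0.0181, T=0.426, ωT=1.718228, cosh=2.877014, sinh=2.697630; start (x,ẋ)=(-0.035936, 0.361206) → end (x,ẋ)=(0.104221, 0.451252)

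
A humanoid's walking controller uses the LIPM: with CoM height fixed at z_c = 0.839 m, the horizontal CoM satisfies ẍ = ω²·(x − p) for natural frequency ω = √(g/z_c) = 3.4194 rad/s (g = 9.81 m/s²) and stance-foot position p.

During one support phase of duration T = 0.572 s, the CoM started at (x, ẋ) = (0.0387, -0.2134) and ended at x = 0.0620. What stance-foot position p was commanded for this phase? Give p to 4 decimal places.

ωT = 3.4194·0.572 = 1.955897; cosh(ωT) = 3.605847, sinh(ωT) = 3.464410
x(T) = p + (x₀−p)·cosh(ωT) + (ẋ₀/ω)·sinh(ωT) ⇒ p·(1 − cosh) = x(T) − x₀·cosh − (ẋ₀/ω)·sinh
numerator   = 0.0620 − (0.0387)·3.605847 − (-0.2134/3.4194)·3.464410 = 0.138663
denominator = 1 − 3.605847 = -2.605847
p = 0.138663 / -2.605847 = -0.0532

p = -0.0532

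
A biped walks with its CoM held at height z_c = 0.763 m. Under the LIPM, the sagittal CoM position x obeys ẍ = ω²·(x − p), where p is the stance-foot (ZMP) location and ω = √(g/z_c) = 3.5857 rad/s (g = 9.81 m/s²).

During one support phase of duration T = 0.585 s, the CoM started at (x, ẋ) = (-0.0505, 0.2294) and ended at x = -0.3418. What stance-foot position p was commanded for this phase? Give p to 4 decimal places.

ωT = 3.5857·0.585 = 2.097634; cosh(ωT) = 4.134811, sinh(ωT) = 4.012065
x(T) = p + (x₀−p)·cosh(ωT) + (ẋ₀/ω)·sinh(ωT) ⇒ p·(1 − cosh) = x(T) − x₀·cosh − (ẋ₀/ω)·sinh
numerator   = -0.3418 − (-0.0505)·4.134811 − (0.2294/3.5857)·4.012065 = -0.389669
denominator = 1 − 4.134811 = -3.134811
p = -0.389669 / -3.134811 = 0.1243

p = 0.1243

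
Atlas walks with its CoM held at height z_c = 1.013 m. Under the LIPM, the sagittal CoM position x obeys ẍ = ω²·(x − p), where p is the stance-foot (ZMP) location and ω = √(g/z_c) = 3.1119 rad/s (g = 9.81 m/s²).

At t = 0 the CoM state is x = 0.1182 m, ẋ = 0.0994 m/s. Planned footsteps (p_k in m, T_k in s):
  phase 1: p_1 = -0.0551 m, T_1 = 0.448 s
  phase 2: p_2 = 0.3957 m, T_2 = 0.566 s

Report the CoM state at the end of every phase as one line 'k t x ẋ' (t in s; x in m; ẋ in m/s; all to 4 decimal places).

1 0.4480 0.3761 1.2329
2 1.0140 1.4560 3.5219

phase 1: p=-0.0551, T=0.448, ωT=1.394131, cosh=2.139759, sinh=1.891711; start (x,ẋ)=(0.118200, 0.099400) → end (x,ẋ)=(0.376145, 1.232877)
phase 2: p=0.3957, T=0.566, ωT=1.761335, cosh=2.996010, sinh=2.824195; start (x,ẋ)=(0.376145, 1.232877) → end (x,ẋ)=(1.456007, 3.521853)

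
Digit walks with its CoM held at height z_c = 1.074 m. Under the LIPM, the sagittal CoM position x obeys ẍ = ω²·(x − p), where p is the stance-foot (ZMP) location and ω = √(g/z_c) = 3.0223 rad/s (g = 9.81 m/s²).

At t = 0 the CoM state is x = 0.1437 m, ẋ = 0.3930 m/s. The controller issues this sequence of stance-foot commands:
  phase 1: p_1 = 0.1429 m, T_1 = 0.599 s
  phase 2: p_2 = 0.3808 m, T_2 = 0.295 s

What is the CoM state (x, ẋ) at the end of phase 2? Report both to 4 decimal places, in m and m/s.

phase 1: p=0.1429, T=0.599, ωT=1.810358, cosh=3.138115, sinh=2.974519; start (x,ẋ)=(0.143700, 0.393000) → end (x,ẋ)=(0.532197, 1.240471)
phase 2: p=0.3808, T=0.295, ωT=0.891578, cosh=1.424492, sinh=1.014484; start (x,ẋ)=(0.532197, 1.240471) → end (x,ẋ)=(1.012849, 2.231237)

x = 1.0128, ẋ = 2.2312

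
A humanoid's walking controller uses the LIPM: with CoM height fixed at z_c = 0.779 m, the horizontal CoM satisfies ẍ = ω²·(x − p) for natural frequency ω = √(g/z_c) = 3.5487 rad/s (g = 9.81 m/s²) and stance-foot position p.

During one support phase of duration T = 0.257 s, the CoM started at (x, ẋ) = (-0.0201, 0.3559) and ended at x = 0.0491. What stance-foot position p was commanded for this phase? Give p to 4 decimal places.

p = 0.0595

ωT = 3.5487·0.257 = 0.912016; cosh(ωT) = 1.445525, sinh(ωT) = 1.043811
x(T) = p + (x₀−p)·cosh(ωT) + (ẋ₀/ω)·sinh(ωT) ⇒ p·(1 − cosh) = x(T) − x₀·cosh − (ẋ₀/ω)·sinh
numerator   = 0.0491 − (-0.0201)·1.445525 − (0.3559/3.5487)·1.043811 = -0.026529
denominator = 1 − 1.445525 = -0.445525
p = -0.026529 / -0.445525 = 0.0595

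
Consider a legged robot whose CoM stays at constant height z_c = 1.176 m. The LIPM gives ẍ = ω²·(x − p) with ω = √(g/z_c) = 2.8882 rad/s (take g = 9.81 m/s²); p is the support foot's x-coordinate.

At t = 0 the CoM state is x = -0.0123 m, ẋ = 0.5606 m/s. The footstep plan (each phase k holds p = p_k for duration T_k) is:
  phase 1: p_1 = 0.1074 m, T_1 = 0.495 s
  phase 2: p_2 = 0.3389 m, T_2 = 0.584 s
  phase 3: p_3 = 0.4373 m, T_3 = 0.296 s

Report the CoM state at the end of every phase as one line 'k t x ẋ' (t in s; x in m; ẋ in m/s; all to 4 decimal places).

1 0.4950 0.2252 0.5573
2 1.0790 0.5247 0.7005
3 1.3750 0.7921 1.2154

phase 1: p=0.1074, T=0.495, ωT=1.429659, cosh=2.208333, sinh=1.968942; start (x,ẋ)=(-0.012300, 0.560600) → end (x,ẋ)=(0.225234, 0.557293)
phase 2: p=0.3389, T=0.584, ωT=1.686709, cosh=2.793401, sinh=2.608273; start (x,ẋ)=(0.225234, 0.557293) → end (x,ẋ)=(0.524667, 0.700477)
phase 3: p=0.4373, T=0.296, ωT=0.854907, cosh=1.388239, sinh=0.962917; start (x,ẋ)=(0.524667, 0.700477) → end (x,ẋ)=(0.792123, 1.215405)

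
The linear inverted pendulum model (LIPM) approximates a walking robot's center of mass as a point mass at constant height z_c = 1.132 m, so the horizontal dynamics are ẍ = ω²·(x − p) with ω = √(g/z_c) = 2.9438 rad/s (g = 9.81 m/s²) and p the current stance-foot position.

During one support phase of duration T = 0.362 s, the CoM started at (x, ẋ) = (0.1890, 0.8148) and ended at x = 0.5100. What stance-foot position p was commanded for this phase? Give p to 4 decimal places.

p = 0.2420

ωT = 2.9438·0.362 = 1.065656; cosh(ωT) = 1.623622, sinh(ωT) = 1.279120
x(T) = p + (x₀−p)·cosh(ωT) + (ẋ₀/ω)·sinh(ωT) ⇒ p·(1 − cosh) = x(T) − x₀·cosh − (ẋ₀/ω)·sinh
numerator   = 0.5100 − (0.1890)·1.623622 − (0.8148/2.9438)·1.279120 = -0.150906
denominator = 1 − 1.623622 = -0.623622
p = -0.150906 / -0.623622 = 0.2420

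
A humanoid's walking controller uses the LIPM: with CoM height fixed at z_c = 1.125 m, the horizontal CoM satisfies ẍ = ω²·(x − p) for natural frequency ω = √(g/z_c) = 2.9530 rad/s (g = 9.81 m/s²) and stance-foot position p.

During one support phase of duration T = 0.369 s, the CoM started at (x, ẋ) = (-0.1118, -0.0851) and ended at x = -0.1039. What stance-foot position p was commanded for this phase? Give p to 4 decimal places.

p = -0.1819

ωT = 2.9530·0.369 = 1.089657; cosh(ωT) = 1.654793, sinh(ωT) = 1.318461
x(T) = p + (x₀−p)·cosh(ωT) + (ẋ₀/ω)·sinh(ωT) ⇒ p·(1 − cosh) = x(T) − x₀·cosh − (ẋ₀/ω)·sinh
numerator   = -0.1039 − (-0.1118)·1.654793 − (-0.0851/2.9530)·1.318461 = 0.119101
denominator = 1 − 1.654793 = -0.654793
p = 0.119101 / -0.654793 = -0.1819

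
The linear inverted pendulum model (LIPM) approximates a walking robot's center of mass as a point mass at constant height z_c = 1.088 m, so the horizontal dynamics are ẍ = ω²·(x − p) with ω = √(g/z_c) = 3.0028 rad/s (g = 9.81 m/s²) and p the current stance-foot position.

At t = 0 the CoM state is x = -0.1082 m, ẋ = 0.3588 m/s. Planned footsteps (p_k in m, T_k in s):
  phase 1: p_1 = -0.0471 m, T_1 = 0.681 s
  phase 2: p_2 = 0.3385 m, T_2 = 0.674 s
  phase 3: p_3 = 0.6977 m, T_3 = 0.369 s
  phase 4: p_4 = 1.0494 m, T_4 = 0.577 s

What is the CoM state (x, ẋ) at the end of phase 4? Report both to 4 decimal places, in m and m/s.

phase 1: p=-0.0471, T=0.681, ωT=2.044907, cosh=3.928915, sinh=3.799523; start (x,ẋ)=(-0.108200, 0.358800) → end (x,ẋ)=(0.166842, 0.712592)
phase 2: p=0.3385, T=0.674, ωT=2.023887, cosh=3.849913, sinh=3.717772; start (x,ẋ)=(0.166842, 0.712592) → end (x,ẋ)=(0.559895, 0.827081)
phase 3: p=0.6977, T=0.369, ωT=1.108033, cosh=1.679302, sinh=1.349094; start (x,ẋ)=(0.559895, 0.827081) → end (x,ẋ)=(0.837874, 0.830663)
phase 4: p=1.0494, T=0.577, ωT=1.732616, cosh=2.916124, sinh=2.739303; start (x,ẋ)=(0.837874, 0.830663) → end (x,ẋ)=(1.190335, 0.682391)

x = 1.1903, ẋ = 0.6824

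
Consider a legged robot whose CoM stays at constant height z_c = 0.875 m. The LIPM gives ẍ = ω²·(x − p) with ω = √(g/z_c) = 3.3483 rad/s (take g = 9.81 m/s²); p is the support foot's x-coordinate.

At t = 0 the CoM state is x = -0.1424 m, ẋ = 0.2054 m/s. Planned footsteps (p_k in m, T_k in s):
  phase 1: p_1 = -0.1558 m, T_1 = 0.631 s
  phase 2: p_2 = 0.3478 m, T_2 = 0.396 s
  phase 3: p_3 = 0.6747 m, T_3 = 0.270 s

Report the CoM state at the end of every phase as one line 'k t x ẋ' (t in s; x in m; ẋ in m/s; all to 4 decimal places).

phase 1: p=-0.1558, T=0.631, ωT=2.112777, cosh=4.196041, sinh=4.075140; start (x,ẋ)=(-0.142400, 0.205400) → end (x,ẋ)=(0.150415, 1.044707)
phase 2: p=0.3478, T=0.396, ωT=1.325927, cosh=2.015615, sinh=1.750059; start (x,ẋ)=(0.150415, 1.044707) → end (x,ẋ)=(0.495985, 0.949104)
phase 3: p=0.6747, T=0.270, ωT=0.904041, cosh=1.437246, sinh=1.032316; start (x,ẋ)=(0.495985, 0.949104) → end (x,ẋ)=(0.710461, 0.746367)

1 0.6310 0.1504 1.0447
2 1.0270 0.4960 0.9491
3 1.2970 0.7105 0.7464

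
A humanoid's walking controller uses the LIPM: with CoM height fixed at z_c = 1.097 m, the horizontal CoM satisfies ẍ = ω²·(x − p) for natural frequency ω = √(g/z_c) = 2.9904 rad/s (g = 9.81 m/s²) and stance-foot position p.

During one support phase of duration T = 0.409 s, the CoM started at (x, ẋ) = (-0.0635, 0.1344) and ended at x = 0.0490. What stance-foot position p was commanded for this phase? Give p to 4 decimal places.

p = -0.1140

ωT = 2.9904·0.409 = 1.223074; cosh(ωT) = 1.845969, sinh(ωT) = 1.551645
x(T) = p + (x₀−p)·cosh(ωT) + (ẋ₀/ω)·sinh(ωT) ⇒ p·(1 − cosh) = x(T) − x₀·cosh − (ẋ₀/ω)·sinh
numerator   = 0.0490 − (-0.0635)·1.845969 − (0.1344/2.9904)·1.551645 = 0.096482
denominator = 1 − 1.845969 = -0.845969
p = 0.096482 / -0.845969 = -0.1140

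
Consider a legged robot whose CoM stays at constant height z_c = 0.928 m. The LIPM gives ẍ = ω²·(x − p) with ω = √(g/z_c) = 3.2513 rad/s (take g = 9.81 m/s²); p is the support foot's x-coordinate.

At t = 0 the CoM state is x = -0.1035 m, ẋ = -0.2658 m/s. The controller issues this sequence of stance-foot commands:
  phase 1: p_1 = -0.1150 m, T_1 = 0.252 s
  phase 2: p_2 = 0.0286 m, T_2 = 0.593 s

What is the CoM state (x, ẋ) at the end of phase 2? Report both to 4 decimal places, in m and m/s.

phase 1: p=-0.1150, T=0.252, ωT=0.819328, cosh=1.354851, sinh=0.914123; start (x,ẋ)=(-0.103500, -0.265800) → end (x,ẋ)=(-0.174151, -0.325940)
phase 2: p=0.0286, T=0.593, ωT=1.928021, cosh=3.510662, sinh=3.365226; start (x,ẋ)=(-0.174151, -0.325940) → end (x,ẋ)=(-1.020550, -3.362633)

x = -1.0205, ẋ = -3.3626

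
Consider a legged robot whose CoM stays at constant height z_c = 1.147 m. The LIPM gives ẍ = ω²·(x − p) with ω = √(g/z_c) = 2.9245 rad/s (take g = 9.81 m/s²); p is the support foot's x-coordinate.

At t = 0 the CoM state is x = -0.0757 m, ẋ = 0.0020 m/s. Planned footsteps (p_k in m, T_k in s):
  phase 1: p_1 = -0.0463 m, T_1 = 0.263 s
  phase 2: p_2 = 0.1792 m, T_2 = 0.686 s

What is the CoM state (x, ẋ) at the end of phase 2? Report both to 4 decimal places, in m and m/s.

x = -0.9056, ẋ = -3.0782

phase 1: p=-0.0463, T=0.263, ωT=0.769144, cosh=1.310664, sinh=0.847254; start (x,ẋ)=(-0.075700, 0.002000) → end (x,ẋ)=(-0.084254, -0.070226)
phase 2: p=0.1792, T=0.686, ωT=2.006207, cosh=3.784780, sinh=3.650282; start (x,ẋ)=(-0.084254, -0.070226) → end (x,ẋ)=(-0.905570, -3.078228)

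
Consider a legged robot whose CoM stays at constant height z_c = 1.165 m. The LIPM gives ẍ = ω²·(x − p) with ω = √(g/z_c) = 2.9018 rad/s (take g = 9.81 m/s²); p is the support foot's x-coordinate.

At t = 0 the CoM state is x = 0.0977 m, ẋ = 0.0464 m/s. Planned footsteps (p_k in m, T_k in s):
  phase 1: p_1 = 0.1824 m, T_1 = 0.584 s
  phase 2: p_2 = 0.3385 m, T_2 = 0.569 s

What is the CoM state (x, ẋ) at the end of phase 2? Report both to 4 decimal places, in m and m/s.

phase 1: p=0.1824, T=0.584, ωT=1.694651, cosh=2.814205, sinh=2.630542; start (x,ẋ)=(0.097700, 0.046400) → end (x,ẋ)=(-0.013901, -0.515962)
phase 2: p=0.3385, T=0.569, ωT=1.651124, cosh=2.702335, sinh=2.510501; start (x,ẋ)=(-0.013901, -0.515962) → end (x,ẋ)=(-1.060191, -3.961531)

x = -1.0602, ẋ = -3.9615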